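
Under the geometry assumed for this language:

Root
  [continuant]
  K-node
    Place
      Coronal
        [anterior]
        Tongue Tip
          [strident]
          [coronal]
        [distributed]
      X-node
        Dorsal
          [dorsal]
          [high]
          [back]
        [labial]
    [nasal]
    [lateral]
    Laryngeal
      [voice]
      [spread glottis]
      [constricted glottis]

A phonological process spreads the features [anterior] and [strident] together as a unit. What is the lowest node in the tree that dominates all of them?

[anterior]: Root ▹ K-node ▹ Place ▹ Coronal ▹ [anterior].
[strident]: Root ▹ K-node ▹ Place ▹ Coronal ▹ Tongue Tip ▹ [strident].
Coronal is the lowest common ancestor — every listed feature sits under it, and no single subconstituent of Coronal covers them all.

Coronal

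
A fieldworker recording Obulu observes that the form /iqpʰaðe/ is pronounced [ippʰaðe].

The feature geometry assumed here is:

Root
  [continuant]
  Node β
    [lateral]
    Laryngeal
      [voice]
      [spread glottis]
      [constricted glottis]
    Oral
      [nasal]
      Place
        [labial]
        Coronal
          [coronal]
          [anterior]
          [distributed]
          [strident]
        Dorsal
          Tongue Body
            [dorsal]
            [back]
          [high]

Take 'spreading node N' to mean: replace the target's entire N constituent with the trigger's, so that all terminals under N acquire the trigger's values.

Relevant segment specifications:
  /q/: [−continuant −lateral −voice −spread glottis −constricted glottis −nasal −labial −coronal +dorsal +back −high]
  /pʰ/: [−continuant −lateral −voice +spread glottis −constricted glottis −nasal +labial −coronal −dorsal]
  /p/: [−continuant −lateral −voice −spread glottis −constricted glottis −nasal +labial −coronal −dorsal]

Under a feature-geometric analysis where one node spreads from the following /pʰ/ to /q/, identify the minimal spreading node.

Comparing /q/ with its surface form [p], the features that change are [labial], [dorsal], [high], [back].
The smallest constituent containing every changed terminal is Place — each of its daughters lacks at least one of the affected features.
Delinking /q/'s Place and associating /pʰ/'s Place gives precisely the feature bundle of [p].
[spread glottis], a feature on which the two segments disagree outside Place, is unchanged — nothing dominating it spread, and Place is the minimal sufficient constituent.

Place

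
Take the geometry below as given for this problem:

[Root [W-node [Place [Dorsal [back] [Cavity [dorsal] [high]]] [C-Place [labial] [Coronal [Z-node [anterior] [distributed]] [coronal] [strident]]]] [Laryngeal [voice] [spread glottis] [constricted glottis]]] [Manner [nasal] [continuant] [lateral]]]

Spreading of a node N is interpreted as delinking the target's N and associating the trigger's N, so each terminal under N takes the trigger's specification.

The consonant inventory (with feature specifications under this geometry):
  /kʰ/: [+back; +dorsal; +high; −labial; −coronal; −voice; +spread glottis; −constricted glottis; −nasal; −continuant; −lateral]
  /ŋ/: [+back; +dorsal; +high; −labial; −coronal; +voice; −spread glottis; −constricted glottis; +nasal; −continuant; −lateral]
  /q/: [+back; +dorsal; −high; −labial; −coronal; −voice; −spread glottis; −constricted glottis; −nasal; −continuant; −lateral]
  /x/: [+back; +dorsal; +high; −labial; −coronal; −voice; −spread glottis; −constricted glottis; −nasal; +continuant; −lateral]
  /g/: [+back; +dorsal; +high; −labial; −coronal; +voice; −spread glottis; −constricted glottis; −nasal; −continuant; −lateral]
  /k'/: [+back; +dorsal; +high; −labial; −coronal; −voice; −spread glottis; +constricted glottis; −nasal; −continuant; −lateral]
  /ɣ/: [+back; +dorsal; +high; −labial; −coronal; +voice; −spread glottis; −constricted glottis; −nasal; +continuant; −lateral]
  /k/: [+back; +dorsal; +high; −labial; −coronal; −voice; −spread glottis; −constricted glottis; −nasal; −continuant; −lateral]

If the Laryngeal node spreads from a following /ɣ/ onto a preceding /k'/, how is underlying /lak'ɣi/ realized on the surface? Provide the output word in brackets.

Laryngeal immediately or transitively dominates [voice], [spread glottis], [constricted glottis].
The target acquires /ɣ/'s values for everything under Laryngeal — [+voice], [−spread glottis], [−constricted glottis] — while keeping its own [back], [dorsal], [high], ….
This feature bundle is that of [g], so /lak'ɣi/ surfaces as [lagɣi].

[lagɣi]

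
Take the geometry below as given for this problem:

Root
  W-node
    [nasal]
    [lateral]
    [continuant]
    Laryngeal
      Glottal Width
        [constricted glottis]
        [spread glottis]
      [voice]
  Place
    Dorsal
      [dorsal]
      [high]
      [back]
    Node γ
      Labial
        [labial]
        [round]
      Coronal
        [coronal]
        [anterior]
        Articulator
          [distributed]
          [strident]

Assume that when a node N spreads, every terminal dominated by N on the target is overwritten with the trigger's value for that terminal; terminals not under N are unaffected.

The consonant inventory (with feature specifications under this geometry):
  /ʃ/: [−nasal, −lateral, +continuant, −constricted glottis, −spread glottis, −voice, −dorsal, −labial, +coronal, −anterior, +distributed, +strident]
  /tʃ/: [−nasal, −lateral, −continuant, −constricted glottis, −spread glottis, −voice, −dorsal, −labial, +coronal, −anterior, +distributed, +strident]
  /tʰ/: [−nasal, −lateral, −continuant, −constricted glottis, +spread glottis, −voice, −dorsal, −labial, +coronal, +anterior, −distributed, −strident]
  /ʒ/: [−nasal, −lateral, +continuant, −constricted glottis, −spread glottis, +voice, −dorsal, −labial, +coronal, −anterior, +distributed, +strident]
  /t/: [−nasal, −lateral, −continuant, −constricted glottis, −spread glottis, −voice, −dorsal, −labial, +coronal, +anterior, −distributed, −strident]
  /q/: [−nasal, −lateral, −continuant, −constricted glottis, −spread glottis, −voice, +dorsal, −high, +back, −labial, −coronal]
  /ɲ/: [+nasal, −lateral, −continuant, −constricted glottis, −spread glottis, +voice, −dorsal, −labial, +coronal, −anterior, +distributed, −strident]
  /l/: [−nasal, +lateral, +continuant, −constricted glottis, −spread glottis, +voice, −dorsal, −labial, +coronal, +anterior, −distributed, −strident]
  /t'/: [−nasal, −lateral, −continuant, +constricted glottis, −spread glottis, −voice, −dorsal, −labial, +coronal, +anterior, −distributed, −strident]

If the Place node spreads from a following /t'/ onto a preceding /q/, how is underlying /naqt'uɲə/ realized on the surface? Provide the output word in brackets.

Terminals under Place in this geometry: [dorsal], [high], [back], [labial], [round], [coronal], [anterior], [distributed], [strident].
The target acquires /t'/'s values for everything under Place — [−dorsal], [−labial], [+coronal], [+anterior], [−distributed], [−strident] — while keeping its own [nasal], [lateral], [continuant], ….
The resulting bundle matches /t/ in the inventory; substituting it for /q/ gives [natt'uɲə].

[natt'uɲə]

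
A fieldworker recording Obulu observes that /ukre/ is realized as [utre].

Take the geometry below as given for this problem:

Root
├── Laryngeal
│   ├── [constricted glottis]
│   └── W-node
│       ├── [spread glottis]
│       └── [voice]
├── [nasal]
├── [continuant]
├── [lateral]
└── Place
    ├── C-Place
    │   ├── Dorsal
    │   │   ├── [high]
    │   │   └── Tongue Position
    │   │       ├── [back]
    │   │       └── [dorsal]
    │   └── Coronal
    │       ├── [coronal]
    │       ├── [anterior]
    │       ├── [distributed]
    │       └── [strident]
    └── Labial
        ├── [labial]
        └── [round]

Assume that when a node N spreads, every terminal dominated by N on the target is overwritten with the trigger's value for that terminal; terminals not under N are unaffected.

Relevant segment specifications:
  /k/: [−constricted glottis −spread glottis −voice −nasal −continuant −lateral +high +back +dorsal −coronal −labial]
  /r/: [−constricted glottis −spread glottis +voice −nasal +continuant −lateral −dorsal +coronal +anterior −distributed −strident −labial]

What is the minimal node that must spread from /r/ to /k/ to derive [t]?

/k/ and [t] differ in [coronal], [anterior], [distributed], [strident], [dorsal], [high], [back]; every other specified feature is identical.
Tracing each changed feature up the tree, the paths first meet at C-Place; any lower node misses at least one of them.
If C-Place spreads, every terminal under it takes /r/'s value, producing [t] as observed.
Features on which the two segments disagree outside C-Place, such as [voice], [continuant], are unchanged — nothing dominating them spread, and C-Place is the minimal sufficient constituent.

C-Place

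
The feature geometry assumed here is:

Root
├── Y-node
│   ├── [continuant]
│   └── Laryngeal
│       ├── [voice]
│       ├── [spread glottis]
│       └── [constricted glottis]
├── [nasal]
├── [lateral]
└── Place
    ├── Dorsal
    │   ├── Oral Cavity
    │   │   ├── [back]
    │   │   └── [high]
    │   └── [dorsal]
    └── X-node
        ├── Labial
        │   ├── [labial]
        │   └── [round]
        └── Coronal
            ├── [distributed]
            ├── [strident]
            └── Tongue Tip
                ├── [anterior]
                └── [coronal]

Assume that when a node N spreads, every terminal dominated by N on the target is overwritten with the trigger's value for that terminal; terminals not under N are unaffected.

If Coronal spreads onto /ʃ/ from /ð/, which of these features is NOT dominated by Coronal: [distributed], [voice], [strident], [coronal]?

[voice]

Coronal dominates exactly [distributed], [strident], [anterior], [coronal].
Of the listed options, [coronal], [strident], [distributed] are among these and would be overwritten by spreading Coronal.
[voice] is not within the Coronal subtree (it hangs from Laryngeal), so /ʃ/'s [voice] value survives.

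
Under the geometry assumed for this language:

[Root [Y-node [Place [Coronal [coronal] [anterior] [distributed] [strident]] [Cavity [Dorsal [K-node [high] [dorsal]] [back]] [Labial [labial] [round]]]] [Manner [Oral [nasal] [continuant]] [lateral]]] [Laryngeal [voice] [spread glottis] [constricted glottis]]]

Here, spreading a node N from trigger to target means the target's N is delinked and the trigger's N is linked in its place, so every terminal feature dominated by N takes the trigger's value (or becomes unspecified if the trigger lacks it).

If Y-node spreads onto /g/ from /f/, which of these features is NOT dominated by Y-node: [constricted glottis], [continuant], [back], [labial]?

[constricted glottis]

Under this geometry, Y-node contains [coronal], [anterior], [distributed], [strident], [high], [dorsal], [back], [labial], [round], [nasal], [continuant], [lateral].
[continuant], [labial], [back] all lie under Y-node, so they are overwritten when Y-node spreads.
[constricted glottis] is not within the Y-node subtree (it hangs from Laryngeal), so /g/'s [constricted glottis] value survives.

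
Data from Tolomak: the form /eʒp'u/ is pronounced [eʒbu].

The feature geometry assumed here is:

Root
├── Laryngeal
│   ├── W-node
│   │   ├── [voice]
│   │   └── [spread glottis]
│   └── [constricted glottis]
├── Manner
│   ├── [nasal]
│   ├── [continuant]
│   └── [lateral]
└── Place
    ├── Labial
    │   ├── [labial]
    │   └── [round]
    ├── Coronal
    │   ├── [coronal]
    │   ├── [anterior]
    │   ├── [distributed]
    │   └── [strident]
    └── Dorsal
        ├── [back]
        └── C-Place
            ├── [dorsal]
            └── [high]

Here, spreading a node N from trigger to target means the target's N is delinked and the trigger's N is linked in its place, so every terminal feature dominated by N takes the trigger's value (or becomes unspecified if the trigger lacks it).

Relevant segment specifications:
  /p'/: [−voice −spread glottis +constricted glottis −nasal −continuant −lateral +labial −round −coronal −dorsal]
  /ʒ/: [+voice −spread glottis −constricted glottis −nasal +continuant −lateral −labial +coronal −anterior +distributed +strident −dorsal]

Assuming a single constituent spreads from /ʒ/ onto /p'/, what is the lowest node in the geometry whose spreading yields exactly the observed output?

Laryngeal

Feature comparison: [voice], [constricted glottis] differ between /p'/ and [b]; the remaining terminals match.
Tracing each changed feature up the tree, the paths first meet at Laryngeal; any lower node misses at least one of them.
If Laryngeal spreads, every terminal under it takes /ʒ/'s value, producing [b] as observed.
Since [coronal], [labial] are preserved even though /ʒ/ disagrees there, no node above Laryngeal spread.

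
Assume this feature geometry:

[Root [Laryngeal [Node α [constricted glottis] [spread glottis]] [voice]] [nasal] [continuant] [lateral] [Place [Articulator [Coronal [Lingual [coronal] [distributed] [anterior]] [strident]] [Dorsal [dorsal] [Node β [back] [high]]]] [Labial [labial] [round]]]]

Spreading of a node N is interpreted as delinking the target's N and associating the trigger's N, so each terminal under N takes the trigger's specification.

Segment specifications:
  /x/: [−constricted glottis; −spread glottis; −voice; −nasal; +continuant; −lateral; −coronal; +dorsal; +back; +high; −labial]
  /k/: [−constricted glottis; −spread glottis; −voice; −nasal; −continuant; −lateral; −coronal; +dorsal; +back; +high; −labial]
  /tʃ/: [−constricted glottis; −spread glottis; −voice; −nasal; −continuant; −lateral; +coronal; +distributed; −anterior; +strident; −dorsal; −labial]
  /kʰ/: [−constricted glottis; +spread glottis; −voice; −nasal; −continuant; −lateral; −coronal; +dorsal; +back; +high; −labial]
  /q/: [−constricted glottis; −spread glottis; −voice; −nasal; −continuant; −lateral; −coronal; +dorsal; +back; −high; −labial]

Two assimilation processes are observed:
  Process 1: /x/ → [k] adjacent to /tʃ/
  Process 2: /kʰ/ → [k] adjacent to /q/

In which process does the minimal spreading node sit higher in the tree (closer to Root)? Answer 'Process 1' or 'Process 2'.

Process 1: the feature that changes is [continuant]; the minimal node is [continuant] (depth 1).
Process 2: the feature that changes is [spread glottis]; the minimal node is [spread glottis] (depth 3).
[continuant] (depth 1) sits above [spread glottis] (depth 3), making Process 1 the one with the higher spreading node.

Process 1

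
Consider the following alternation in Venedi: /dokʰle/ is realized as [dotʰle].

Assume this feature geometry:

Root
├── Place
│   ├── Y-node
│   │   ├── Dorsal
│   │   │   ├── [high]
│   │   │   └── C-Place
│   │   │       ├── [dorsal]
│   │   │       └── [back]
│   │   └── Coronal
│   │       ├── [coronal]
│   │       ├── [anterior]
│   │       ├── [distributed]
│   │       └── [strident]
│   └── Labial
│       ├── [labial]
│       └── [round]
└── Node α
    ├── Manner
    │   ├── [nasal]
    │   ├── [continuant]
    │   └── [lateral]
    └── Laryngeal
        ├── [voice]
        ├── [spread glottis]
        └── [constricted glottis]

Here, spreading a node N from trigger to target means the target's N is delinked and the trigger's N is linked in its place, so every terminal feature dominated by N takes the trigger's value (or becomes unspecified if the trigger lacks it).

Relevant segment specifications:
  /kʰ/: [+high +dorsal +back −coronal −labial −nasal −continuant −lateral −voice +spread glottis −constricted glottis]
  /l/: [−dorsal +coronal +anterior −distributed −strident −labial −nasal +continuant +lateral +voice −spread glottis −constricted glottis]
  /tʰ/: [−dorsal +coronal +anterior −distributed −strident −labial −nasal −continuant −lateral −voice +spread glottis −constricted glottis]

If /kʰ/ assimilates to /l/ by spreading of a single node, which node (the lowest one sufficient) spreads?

/kʰ/ and [tʰ] differ in [coronal], [anterior], [distributed], [strident], [dorsal], [high], [back]; every other specified feature is identical.
In this geometry the lowest node dominating all of them is Y-node: every daughter of Y-node dominates only a proper subset, so no lower node suffices.
Spreading Y-node from /l/ overwrites each of those terminals with /l/'s values, yielding exactly [tʰ].
[voice], [lateral] stay as in /kʰ/ although /l/ differs there, so no node dominating them spread; among the remaining candidates Y-node is the lowest that derives the output.

Y-node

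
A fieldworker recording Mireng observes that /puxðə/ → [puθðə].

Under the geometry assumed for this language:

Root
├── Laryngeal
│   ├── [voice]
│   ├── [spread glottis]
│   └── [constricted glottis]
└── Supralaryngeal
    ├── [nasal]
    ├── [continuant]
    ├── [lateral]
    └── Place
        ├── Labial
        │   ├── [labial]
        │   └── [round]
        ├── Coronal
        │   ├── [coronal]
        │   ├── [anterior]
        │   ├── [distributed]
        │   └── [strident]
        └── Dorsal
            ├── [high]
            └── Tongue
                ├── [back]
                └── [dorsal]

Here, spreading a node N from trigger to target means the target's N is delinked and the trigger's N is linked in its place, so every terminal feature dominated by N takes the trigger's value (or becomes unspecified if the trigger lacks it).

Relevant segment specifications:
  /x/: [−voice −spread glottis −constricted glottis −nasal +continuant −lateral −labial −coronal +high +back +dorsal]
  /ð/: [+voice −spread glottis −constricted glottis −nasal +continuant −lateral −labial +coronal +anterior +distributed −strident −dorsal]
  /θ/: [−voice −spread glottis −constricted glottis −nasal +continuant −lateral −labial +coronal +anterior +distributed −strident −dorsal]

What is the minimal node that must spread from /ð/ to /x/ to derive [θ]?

Place

The alternation /x/ → [θ] changes [coronal], [anterior], [distributed], [strident], [dorsal], [high], [back] and nothing else.
Tracing each changed feature up the tree, the paths first meet at Place; any lower node misses at least one of them.
Spreading Place from /ð/ overwrites each of those terminals with /ð/'s values, yielding exactly [θ].
[voice] stays as in /x/ although /ð/ differs there, so no node dominating it spread; among the remaining candidates Place is the lowest that derives the output.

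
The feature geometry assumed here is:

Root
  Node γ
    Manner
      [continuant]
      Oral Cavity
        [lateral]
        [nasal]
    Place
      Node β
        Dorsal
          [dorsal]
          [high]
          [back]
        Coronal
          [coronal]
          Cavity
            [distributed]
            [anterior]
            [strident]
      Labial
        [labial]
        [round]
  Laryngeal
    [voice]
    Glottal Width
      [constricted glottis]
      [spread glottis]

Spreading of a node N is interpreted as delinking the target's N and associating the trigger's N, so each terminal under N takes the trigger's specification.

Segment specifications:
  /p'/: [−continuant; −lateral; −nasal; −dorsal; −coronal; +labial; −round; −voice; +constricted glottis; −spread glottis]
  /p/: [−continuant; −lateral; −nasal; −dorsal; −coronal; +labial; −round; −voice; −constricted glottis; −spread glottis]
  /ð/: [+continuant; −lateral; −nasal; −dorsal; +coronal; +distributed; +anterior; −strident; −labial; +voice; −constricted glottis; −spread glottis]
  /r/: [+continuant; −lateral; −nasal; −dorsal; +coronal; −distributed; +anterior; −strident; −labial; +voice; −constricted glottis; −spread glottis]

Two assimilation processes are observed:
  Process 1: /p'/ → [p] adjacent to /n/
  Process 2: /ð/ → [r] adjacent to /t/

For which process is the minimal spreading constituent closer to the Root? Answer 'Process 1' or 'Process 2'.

Process 1 alters [constricted glottis]; the lowest dominating node is [constricted glottis] (depth 3 from Root).
Process 2 alters [distributed]; the lowest dominating node is [distributed] (depth 6 from Root).
[constricted glottis] (depth 3) sits above [distributed] (depth 6), making Process 1 the one with the higher spreading node.

Process 1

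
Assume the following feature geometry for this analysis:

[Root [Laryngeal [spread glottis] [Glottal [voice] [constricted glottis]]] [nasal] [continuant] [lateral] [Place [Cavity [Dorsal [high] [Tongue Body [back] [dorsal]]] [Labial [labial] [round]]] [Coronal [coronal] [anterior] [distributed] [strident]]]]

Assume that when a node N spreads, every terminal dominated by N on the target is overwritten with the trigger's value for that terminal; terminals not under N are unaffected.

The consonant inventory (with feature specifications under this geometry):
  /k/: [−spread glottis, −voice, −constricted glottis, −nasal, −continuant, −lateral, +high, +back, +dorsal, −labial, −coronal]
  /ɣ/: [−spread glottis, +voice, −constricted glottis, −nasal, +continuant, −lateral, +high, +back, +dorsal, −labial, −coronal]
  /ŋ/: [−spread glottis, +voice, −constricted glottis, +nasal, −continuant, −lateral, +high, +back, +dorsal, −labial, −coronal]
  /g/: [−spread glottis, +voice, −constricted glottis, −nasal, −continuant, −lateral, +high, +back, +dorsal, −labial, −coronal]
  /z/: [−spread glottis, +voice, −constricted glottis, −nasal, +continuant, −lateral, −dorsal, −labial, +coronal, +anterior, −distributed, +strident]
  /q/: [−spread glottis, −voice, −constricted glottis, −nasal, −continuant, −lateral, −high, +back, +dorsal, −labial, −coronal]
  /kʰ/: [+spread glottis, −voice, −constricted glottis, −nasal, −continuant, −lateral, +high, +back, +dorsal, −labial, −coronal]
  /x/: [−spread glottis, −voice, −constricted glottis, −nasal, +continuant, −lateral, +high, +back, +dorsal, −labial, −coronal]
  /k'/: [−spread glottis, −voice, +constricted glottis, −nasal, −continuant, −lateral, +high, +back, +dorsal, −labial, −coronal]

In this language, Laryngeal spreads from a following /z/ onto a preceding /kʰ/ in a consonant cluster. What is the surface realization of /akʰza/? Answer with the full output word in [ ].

The Laryngeal node dominates the terminals [spread glottis], [voice], [constricted glottis].
Spreading Laryngeal from /z/ onto /kʰ/ replaces those values with /z/'s: [−spread glottis], [+voice], [−constricted glottis]. Features outside Laryngeal ([nasal], [continuant], [lateral], …) stay as in /kʰ/.
This feature bundle is that of [g], so /akʰza/ surfaces as [agza].

[agza]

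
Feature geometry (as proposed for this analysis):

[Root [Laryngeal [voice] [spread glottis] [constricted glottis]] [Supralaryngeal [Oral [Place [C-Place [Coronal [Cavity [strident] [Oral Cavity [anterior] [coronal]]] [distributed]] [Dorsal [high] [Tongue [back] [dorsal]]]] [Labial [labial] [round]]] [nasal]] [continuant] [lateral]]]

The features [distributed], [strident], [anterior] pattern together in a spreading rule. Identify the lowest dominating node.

[distributed]: Root > Supralaryngeal > Oral > Place > C-Place > Coronal > [distributed].
[strident] lies under Cavity (below Supralaryngeal).
[anterior] lies under Oral Cavity (below Supralaryngeal).
Coronal is the lowest common ancestor — every listed feature sits under it, and no single subconstituent of Coronal covers them all.

Coronal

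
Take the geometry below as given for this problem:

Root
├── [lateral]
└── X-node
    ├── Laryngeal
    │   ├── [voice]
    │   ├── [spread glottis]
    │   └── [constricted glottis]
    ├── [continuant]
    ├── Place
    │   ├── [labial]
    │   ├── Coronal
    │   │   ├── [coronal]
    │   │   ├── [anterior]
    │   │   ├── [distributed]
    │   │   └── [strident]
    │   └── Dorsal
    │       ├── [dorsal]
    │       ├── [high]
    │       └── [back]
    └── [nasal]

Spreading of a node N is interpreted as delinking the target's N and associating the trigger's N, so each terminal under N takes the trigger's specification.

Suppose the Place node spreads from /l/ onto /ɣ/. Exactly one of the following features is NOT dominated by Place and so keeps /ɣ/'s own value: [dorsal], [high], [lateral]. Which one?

Under this geometry, Place contains [labial], [coronal], [anterior], [distributed], [strident], [dorsal], [high], [back].
Of the listed options, [high], [dorsal] are among these and would be overwritten by spreading Place.
[lateral] attaches under Root, not under Place, so /ɣ/ retains its own value for [lateral].

[lateral]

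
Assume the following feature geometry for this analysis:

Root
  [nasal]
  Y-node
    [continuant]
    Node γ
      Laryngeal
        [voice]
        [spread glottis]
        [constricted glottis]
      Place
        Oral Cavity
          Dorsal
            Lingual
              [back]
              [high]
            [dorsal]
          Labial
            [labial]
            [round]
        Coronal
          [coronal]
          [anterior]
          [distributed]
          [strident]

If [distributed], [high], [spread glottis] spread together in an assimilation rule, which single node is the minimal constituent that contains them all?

[distributed]: Root > Y-node > Node γ > Place > Coronal > [distributed].
[high]: Root > Y-node > Node γ > Place > Oral Cavity > Dorsal > Lingual > [high].
[spread glottis]: Root > Y-node > Node γ > Laryngeal > [spread glottis].
These paths first converge at Node γ; no daughter of Node γ dominates all 3 features, so Node γ is the minimal constituent.

Node γ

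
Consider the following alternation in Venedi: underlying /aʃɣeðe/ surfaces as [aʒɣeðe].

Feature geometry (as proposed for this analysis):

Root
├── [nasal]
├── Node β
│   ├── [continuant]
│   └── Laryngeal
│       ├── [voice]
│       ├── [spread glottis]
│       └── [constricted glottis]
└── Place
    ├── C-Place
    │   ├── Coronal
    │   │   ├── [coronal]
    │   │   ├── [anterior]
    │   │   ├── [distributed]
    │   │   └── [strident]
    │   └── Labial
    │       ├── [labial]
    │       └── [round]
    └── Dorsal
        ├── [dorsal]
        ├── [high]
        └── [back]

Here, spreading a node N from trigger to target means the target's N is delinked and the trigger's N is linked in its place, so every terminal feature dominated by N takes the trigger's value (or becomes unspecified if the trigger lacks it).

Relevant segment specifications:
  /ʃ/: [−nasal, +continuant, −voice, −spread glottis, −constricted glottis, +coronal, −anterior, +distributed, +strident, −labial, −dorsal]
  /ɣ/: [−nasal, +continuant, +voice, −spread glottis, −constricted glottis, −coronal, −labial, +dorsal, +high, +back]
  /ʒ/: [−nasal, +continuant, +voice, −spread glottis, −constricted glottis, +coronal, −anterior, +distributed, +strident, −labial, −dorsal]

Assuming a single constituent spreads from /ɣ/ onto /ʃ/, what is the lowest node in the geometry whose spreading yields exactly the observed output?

[voice]

/ʃ/ and [ʒ] differ in [voice]; every other specified feature is identical.
Only a single terminal changes, and /ɣ/ supplies the new value, so [voice] itself is the minimal spreading constituent.
Features on which the two segments disagree outside [voice], such as [coronal], [dorsal], are unchanged — nothing dominating them spread, and [voice] is the minimal sufficient constituent.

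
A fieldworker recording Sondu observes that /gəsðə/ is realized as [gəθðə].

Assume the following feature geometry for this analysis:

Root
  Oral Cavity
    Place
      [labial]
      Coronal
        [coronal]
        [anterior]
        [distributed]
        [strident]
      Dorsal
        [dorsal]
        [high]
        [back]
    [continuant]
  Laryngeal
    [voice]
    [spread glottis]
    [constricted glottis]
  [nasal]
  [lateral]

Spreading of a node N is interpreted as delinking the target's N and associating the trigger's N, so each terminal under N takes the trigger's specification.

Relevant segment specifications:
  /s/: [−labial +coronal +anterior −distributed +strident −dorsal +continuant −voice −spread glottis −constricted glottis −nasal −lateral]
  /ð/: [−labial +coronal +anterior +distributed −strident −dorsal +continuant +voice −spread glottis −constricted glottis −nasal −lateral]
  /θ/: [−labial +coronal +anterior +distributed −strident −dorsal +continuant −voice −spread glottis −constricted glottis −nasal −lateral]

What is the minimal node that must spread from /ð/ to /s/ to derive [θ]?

/s/ and [θ] differ in [distributed], [strident]; every other specified feature is identical.
In this geometry the lowest node dominating all of them is Coronal: every daughter of Coronal dominates only a proper subset, so no lower node suffices.
If Coronal spreads, every terminal under it takes /ð/'s value, producing [θ] as observed.
[voice], a feature on which the two segments disagree outside Coronal, is unchanged — nothing dominating it spread, and Coronal is the minimal sufficient constituent.

Coronal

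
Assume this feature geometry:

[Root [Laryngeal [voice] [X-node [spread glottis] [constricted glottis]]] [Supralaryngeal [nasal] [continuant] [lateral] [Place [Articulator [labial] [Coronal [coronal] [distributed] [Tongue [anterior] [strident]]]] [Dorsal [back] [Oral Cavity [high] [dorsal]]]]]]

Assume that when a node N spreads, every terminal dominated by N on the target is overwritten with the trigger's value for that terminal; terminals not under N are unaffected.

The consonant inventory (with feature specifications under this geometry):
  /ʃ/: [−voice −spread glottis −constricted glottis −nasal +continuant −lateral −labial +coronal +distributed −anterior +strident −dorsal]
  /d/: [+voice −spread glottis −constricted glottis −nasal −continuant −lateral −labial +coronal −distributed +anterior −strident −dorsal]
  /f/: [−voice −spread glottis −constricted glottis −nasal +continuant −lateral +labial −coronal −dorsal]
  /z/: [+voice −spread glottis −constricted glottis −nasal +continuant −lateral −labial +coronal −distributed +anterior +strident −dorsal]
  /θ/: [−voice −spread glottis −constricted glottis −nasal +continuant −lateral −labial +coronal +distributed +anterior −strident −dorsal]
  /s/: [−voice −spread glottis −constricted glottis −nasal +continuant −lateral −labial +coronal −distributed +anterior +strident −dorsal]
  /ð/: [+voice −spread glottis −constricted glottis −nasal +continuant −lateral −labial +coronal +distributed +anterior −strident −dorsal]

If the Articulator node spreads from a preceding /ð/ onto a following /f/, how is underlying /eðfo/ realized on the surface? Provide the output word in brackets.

[eðθo]

Articulator immediately or transitively dominates [labial], [coronal], [distributed], [anterior], [strident].
Spreading Articulator from /ð/ onto /f/ replaces those values with /ð/'s: [−labial], [+coronal], [+distributed], [+anterior], [−strident]. Features outside Articulator ([voice], [spread glottis], [constricted glottis], …) stay as in /f/.
This feature bundle is that of [θ], so /eðfo/ surfaces as [eðθo].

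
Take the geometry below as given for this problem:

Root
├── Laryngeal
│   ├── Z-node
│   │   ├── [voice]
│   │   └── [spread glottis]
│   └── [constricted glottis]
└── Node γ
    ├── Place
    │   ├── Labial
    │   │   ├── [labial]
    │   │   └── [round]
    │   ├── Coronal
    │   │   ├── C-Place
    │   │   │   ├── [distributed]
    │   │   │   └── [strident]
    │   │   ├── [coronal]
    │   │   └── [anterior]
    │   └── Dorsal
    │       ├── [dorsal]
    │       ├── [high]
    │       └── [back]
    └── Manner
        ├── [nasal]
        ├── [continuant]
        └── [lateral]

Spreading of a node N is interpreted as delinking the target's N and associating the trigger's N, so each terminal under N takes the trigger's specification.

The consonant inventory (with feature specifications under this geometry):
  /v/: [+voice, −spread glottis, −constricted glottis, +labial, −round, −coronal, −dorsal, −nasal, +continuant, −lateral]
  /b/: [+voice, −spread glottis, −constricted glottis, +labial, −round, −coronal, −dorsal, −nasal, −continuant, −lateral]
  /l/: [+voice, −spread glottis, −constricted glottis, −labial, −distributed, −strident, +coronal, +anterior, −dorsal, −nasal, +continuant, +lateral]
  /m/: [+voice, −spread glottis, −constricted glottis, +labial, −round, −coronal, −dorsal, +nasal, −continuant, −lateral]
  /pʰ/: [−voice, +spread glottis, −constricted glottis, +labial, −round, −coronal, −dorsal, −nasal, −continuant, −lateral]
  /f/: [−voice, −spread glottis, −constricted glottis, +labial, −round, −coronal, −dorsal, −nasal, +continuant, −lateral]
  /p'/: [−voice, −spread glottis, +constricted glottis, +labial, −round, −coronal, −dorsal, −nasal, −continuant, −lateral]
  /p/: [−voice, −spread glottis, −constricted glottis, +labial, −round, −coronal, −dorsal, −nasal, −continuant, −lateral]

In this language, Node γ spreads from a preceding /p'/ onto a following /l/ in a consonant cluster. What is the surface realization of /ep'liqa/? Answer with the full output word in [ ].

Terminals under Node γ in this geometry: [labial], [round], [distributed], [strident], [coronal], [anterior], [dorsal], [high], [back], [nasal], [continuant], [lateral].
After delinking /l/'s Node γ and linking /p'/'s, the affected terminals become [+labial], [−round], [−coronal], [−dorsal], [−nasal], [−continuant], [−lateral]; [voice], [spread glottis], [constricted glottis] (outside Node γ) are retained from /l/.
The resulting bundle matches /b/ in the inventory; substituting it for /l/ gives [ep'biqa].

[ep'biqa]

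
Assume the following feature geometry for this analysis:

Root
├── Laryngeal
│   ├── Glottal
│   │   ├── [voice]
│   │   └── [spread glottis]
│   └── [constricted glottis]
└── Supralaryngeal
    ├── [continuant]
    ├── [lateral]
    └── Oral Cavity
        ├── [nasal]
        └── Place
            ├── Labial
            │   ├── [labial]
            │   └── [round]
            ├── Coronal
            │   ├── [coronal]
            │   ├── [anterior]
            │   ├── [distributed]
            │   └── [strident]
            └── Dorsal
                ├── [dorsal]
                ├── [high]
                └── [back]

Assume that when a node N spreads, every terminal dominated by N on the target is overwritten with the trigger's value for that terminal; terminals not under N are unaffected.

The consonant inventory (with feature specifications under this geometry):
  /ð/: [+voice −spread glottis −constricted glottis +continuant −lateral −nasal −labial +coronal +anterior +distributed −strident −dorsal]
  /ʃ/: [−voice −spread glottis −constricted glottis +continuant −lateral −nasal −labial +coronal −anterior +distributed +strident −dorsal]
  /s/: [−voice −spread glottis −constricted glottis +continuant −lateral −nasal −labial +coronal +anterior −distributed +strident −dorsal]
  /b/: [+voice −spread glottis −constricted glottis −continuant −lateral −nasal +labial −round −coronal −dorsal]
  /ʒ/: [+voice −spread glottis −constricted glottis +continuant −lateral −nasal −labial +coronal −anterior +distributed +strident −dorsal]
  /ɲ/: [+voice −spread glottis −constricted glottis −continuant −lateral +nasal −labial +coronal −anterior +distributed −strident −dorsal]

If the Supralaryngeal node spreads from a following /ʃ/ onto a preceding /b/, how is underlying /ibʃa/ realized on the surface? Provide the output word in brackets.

Supralaryngeal immediately or transitively dominates [continuant], [lateral], [nasal], [labial], [round], [coronal], [anterior], [distributed], [strident], [dorsal], [high], [back].
The target acquires /ʃ/'s values for everything under Supralaryngeal — [+continuant], [−lateral], [−nasal], [−labial], [+coronal], [−anterior], [+distributed], [+strident], [−dorsal] — while keeping its own [voice], [spread glottis], [constricted glottis].
This feature bundle is that of [ʒ], so /ibʃa/ surfaces as [iʒʃa].

[iʒʃa]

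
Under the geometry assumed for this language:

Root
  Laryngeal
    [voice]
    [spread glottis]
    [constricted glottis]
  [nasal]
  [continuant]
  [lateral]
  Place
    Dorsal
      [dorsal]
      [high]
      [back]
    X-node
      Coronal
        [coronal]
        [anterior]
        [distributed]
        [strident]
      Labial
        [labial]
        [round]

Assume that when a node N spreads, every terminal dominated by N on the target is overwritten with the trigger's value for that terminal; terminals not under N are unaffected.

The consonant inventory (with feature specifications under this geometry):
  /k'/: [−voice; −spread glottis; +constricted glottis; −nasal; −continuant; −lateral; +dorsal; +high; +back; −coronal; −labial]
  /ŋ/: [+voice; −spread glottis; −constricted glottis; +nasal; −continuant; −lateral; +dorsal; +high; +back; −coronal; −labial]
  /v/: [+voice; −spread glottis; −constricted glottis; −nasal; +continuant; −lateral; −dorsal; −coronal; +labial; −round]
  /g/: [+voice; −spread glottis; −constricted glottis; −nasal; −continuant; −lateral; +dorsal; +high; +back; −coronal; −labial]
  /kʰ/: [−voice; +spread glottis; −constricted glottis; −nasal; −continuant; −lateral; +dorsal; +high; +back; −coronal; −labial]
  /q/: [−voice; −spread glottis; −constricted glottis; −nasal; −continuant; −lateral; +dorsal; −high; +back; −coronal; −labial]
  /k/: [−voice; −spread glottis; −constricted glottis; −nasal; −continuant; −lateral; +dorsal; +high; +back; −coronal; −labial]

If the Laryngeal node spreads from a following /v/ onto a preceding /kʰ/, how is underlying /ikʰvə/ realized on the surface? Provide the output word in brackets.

[igvə]

Terminals under Laryngeal in this geometry: [voice], [spread glottis], [constricted glottis].
The target acquires /v/'s values for everything under Laryngeal — [+voice], [−spread glottis], [−constricted glottis] — while keeping its own [nasal], [continuant], [lateral], ….
This feature bundle is that of [g], so /ikʰvə/ surfaces as [igvə].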